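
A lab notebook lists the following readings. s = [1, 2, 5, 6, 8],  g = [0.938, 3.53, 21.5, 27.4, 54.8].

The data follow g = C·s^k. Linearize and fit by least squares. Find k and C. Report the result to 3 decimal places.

Linearized form: ln g = k·ln s + ln C. From the 5 transformed points,
XᵀX = [[10.6052, 6.1738]; [6.1738, 5]], rhs = [20.0692, 11.5796]ᵀ  (here Σln s = 6.1738, Σ(ln s)² = 10.6052, Σln g = 11.5796, Σln s·ln g = 20.0692).
Δ = 10.6052·5 − (6.1738)² = 14.9105; k = (20.0692·5 − 6.1738·11.5796)/14.9105 = 1.93531, ln C = (10.6052·11.5796 − 6.1738·20.0692)/14.9105 = -0.07372, so C = exp(-0.07372) = 0.92893.

k = 1.935, C = 0.929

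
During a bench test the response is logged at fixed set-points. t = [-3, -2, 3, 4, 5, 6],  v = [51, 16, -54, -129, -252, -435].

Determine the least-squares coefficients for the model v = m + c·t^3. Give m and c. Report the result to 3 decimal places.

Entries of AᵀA: Σ1 = 6, Σt^3 = 397, Σt^3·t^3 = 67899.
Moment sums: Σv = -803, Σt^3·v = -136679.
Determinant 6·67899 − 397² = 249785.
m = ((-803)·67899 − 397·(-136679))/249785 = -261334/249785; c = (6·(-136679) − 397·(-803))/249785 = -501283/249785.

m = -1.046, c = -2.007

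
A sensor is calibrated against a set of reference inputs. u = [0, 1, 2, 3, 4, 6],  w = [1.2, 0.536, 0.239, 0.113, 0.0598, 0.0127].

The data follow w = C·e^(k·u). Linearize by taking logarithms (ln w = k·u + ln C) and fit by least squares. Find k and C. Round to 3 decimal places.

With ln wᵢ as the transformed response and uᵢ as the regressor:
XᵀX = [[66.0000, 16.0000]; [16.0000, 6]], rhs = [-47.4912, -11.2359]ᵀ  (here Σu = 16.0000, Σ(u)² = 66.0000, Σln w = -11.2359, Σu·ln w = -47.4912).
Slope k = (n·Σu·ln w − Σu·Σln w)/(n·Σ(u)² − (Σu)²) = (6·-47.4912 − 16.0000·-11.2359)/140.0000 = -0.75124; ln C = (Σln w − k·Σu)/n = 0.13066, so C = exp(0.13066) = 1.13958.

k = -0.751, C = 1.140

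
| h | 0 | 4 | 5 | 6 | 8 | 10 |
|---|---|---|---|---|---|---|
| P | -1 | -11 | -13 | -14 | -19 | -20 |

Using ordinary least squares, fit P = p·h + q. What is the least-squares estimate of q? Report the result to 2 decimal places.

The normal equations are: 241·p + 33·q = -545;  33·p + 6·q = -78.
Δ = 241·6 − 33² = 357.
p = ((-545)·6 − 33·(-78))/357 = -232/119; q = (241·(-78) − 33·(-545))/357 = -271/119.

q = -2.28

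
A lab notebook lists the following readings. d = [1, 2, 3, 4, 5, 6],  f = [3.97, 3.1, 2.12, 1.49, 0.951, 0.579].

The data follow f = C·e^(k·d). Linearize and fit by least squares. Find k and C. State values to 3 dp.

k = -0.386, C = 6.443

Linearized form: ln f = k·d + ln C. From the 6 transformed points,
Σd = 21.0000, Σ(d)² = 91.0000, Σln f = 3.0637, Σd·ln f = 3.9610.
Equations: 91.0000·k + 21.0000·ln C = 3.9610;  21.0000·k + 6·ln C = 3.0637.
Slope k = (n·Σd·ln f − Σd·Σln f)/(n·Σ(d)² − (Σd)²) = (6·3.9610 − 21.0000·3.0637)/105.0000 = -0.38639; ln C = (Σln f − k·Σd)/n = 1.86298, so C = exp(1.86298) = 6.44289.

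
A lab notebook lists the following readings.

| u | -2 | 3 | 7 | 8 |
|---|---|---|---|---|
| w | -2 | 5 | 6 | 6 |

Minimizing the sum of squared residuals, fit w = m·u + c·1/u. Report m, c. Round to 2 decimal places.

m = 0.77, c = 3.01

Entries of AᵀA: Σu·u = 126, Σu·1/u = 4, Σ1/u·1/u = 11209/28224.
For Aᵀw: Σu·w = 109, Σ1/u·w = 359/84.
Normal equations: [[126, 4]; [4, 11209/28224]]·[m, c]ᵀ = [109, 359/84]ᵀ.
Δ = 126·(11209/28224) − 4² = 7625/224.
m = (109·(11209/28224) − 4·(359/84))/(7625/224) = 147857/192150; c = (126·(359/84) − 4·109)/(7625/224) = 4592/1525.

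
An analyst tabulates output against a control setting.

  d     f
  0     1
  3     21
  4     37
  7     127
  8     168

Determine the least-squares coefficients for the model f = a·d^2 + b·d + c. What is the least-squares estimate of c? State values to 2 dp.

c = 1.13

Normal-equation sums: Σd^2·d^2 = 6834, Σd^2·d = 946, Σd^2 = 138, Σd·d = 138, Σd = 22, Σ1 = 5.
Moment sums: Σd^2·f = 17756, Σd·f = 2444, Σf = 354.
Row-reducing yields a = 8967/3079, b = -7495/3079, c = 3482/3079.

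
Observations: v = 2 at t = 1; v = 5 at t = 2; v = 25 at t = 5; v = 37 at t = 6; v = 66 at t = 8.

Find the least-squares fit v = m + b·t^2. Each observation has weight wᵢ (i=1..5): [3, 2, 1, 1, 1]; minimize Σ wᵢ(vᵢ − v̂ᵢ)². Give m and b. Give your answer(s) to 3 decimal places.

From the data, Σwᵢ·1 = 8, Σwᵢ·t^2 = 136, Σwᵢ·t^2·t^2 = 6052.
Right-hand side: Σwᵢ·v = 144, Σwᵢ·t^2·v = 6227.
Normal equations: [[8, 136]; [136, 6052]]·[m, b]ᵀ = [144, 6227]ᵀ.
det = 8·6052 − 136² = 29920.
m = (144·6052 − 136·6227)/29920 = 181/220; b = (8·6227 − 136·144)/29920 = 3779/3740.

m = 0.823, b = 1.010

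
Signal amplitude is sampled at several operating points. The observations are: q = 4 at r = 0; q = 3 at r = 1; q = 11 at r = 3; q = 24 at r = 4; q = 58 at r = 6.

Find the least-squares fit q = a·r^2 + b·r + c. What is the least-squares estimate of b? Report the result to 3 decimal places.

b = -3.758

The normal equations are: 1634·a + 308·b + 62·c = 2574;  308·a + 62·b + 14·c = 480;  62·a + 14·b + 5·c = 100.
(Σr^2·r^2 = 1634, Σr^2·r = 308, Σr^2 = 62, Σr·r = 62, Σr = 14, Σ1 = 5, Σr^2·q = 2574, Σr·q = 480, Σq = 100.)
Row-reducing yields a = 491/231, b = -124/33, c = 962/231.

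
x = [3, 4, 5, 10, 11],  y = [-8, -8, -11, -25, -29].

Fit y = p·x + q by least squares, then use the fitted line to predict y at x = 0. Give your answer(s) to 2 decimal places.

ŷ = 1.84

Sums needed: Σx·x = 271, Σx = 33, Σ1 = 5.
And Σx·y = -680, Σy = -81.
So MᵀM·[p, q]ᵀ = Mᵀy: [[271, 33]; [33, 5]]·[p, q]ᵀ = [-680, -81]ᵀ.
det = 271·5 − 33² = 266.
p = ((-680)·5 − 33·(-81))/266 = -727/266; q = (271·(-81) − 33·(-680))/266 = 489/266.
At x = 0: ŷ = (-727/266)·(0) + (489/266)·(1) = 489/266.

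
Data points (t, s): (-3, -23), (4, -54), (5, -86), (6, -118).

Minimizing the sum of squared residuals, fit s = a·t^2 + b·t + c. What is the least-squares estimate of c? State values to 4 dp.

c = -0.3927

Normal-equation sums: Σt^2·t^2 = 2258, Σt^2·t = 378, Σt^2 = 86, Σt·t = 86, Σt = 12, Σ1 = 4.
And Σt^2·s = -7469, Σt·s = -1285, Σs = -281.
Row-reducing yields a = -3667/1210, b = -4739/3025, c = -108/275.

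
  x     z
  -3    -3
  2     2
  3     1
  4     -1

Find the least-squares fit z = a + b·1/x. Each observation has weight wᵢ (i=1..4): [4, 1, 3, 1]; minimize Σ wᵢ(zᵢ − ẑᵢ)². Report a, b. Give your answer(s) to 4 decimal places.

a = -1.1535, b = 5.7147

Sums needed: Σwᵢ·1 = 9, Σwᵢ·1/x = 5/12, Σwᵢ·1/x·1/x = 157/144.
Right-hand side: Σwᵢ·z = -8, Σwᵢ·1/x·z = 23/4.
Normal equations: [[9, 5/12]; [5/12, 157/144]]·[a, b]ᵀ = [-8, 23/4]ᵀ.
Determinant 9·(157/144) − (5/12)² = 347/36.
a = ((-8)·(157/144) − (5/12)·(23/4))/(347/36) = -1601/1388; b = (9·(23/4) − (5/12)·(-8))/(347/36) = 1983/347.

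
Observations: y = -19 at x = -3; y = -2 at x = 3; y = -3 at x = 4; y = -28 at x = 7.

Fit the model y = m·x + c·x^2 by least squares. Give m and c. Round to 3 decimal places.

Normal-equation sums: Σx·x = 83, Σx·x^2 = 407, Σx^2·x^2 = 2819.
And Σx·y = -157, Σx^2·y = -1609.
Determinant 83·2819 − 407² = 68328.
m = ((-157)·2819 − 407·(-1609))/68328 = 8845/2847; c = (83·(-1609) − 407·(-157))/68328 = -2902/2847.

m = 3.107, c = -1.019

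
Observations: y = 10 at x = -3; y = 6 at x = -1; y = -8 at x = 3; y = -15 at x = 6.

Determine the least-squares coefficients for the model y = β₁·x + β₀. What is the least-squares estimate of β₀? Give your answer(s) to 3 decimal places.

β₀ = 1.872

The normal system AᵀA·[β₁, β₀]ᵀ = Aᵀy is [[55, 5]; [5, 4]]·[β₁, β₀]ᵀ = [-150, -7]ᵀ.
det = 55·4 − 5² = 195.
β₁ = ((-150)·4 − 5·(-7))/195 = -113/39; β₀ = (55·(-7) − 5·(-150))/195 = 73/39.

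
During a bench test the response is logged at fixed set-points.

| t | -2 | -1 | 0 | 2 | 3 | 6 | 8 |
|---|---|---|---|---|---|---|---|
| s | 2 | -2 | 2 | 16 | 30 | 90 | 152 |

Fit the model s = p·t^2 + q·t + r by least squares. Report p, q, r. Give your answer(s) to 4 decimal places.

Sums needed: Σt^2·t^2 = 5506, Σt^2·t = 754, Σt^2 = 118, Σt·t = 118, Σt = 16, Σ1 = 7.
Right-hand side: Σt^2·s = 13308, Σt·s = 1876, Σs = 290.
So XᵀX·[p, q, r]ᵀ = Xᵀs: [[5506, 754, 118]; [754, 118, 16]; [118, 16, 7]]·[p, q, r]ᵀ = [13308, 1876, 290]ᵀ.
Inverting the 3×3 Gram matrix, [p, q, r]ᵀ = [1907/1008, 18379/5040, 3029/2520]ᵀ.

p = 1.8919, q = 3.6466, r = 1.2020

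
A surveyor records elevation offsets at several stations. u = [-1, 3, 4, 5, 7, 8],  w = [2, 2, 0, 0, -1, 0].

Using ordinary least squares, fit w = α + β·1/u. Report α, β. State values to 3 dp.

α = 0.510, β = -1.202

The normal equations are: 6·α + (43/840)·β = 3;  (43/840)·α + (881749/705600)·β = -31/21.
Determinant 6·(881749/705600) − (43/840)² = 1057729/141120.
α = (3·(881749/705600) − (43/840)·(-31/21))/(1057729/141120) = 2698567/5288645; β = (6·(-31/21) − (43/840)·3)/(1057729/141120) = -1271592/1057729.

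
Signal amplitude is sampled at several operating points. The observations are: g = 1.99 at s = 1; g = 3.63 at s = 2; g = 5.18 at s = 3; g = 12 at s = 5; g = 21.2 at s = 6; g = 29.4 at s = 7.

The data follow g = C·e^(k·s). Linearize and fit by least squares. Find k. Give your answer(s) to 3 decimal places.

With ln gᵢ as the transformed response and sᵢ as the regressor:
Sums: Σs = 24.0000, Σ(s)² = 124.0000, Σln g = 12.5421, Σs·ln g = 62.6165.
Normal system: [[124.0000, 24.0000]; [24.0000, 6]]·[k, ln C]ᵀ = [62.6165, 12.5421]ᵀ.
Slope k = (n·Σs·ln g − Σs·Σln g)/(n·Σ(s)² − (Σs)²) = (6·62.6165 − 24.0000·12.5421)/168.0000 = 0.44458; ln C = (Σln g − k·Σs)/n = 0.31203.

k = 0.445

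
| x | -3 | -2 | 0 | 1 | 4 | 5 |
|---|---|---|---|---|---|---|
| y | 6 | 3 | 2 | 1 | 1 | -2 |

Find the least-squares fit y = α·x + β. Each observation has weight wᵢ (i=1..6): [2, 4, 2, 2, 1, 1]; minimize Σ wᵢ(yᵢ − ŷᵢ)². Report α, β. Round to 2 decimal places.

α = -0.74, β = 2.23

Setting ∂/∂α … = 0 gives: 77·α + (-3)·β = -64;  (-3)·α + 12·β = 29.
Determinant 77·12 − (-3)² = 915.
α = ((-64)·12 − (-3)·29)/915 = -227/305; β = (77·29 − (-3)·(-64))/915 = 2041/915.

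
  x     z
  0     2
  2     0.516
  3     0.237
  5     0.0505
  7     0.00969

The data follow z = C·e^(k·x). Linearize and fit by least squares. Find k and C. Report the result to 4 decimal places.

k = -0.7645, C = 2.2105

With ln zᵢ as the transformed response and xᵢ as the regressor:
Over the data: Σx = 17.0000, Σ(x)² = 87.0000, Σln z = -9.0306, Σx·ln z = -53.0279.
Normal system: [[87.0000, 17.0000]; [17.0000, 5]]·[k, ln C]ᵀ = [-53.0279, -9.0306]ᵀ.
Slope k = (n·Σx·ln z − Σx·Σln z)/(n·Σ(x)² − (Σx)²) = (5·-53.0279 − 17.0000·-9.0306)/146.0000 = -0.76451; ln C = (Σln z − k·Σx)/n = 0.79321, so C = exp(0.79321) = 2.21049.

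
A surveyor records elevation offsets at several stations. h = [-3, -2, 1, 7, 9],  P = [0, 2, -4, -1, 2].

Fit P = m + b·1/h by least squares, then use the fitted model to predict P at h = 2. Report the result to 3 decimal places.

P̂ = -1.681

Sums needed: Σ1 = 5, Σ1/h = 53/126, Σ1/h·1/h = 22129/15876.
For XᵀP: ΣP = -1, Σ1/h·P = -310/63.
So XᵀX·[m, b]ᵀ = XᵀP: [[5, 53/126]; [53/126, 22129/15876]]·[m, b]ᵀ = [-1, -310/63]ᵀ.
Eliminating b: (22129/15876)·(row 1) − (53/126)·(row 2) gives (26959/3969)·m = (22129/15876)·(-1) − (53/126)·(-310/63) = 73/108, so m = 10731/107836.
Then b = ((-310/63) − (53/126)·(10731/107836))/(22129/15876) = -191961/53918.
At h = 2: P̂ = (10731/107836)·(1) + (-191961/53918)·(1/2) = -90615/53918.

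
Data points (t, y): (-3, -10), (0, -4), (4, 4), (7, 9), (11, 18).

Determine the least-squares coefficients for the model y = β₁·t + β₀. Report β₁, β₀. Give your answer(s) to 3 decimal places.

Forming MᵀM = [[195, 19]; [19, 5]] and Mᵀy = [307, 17]ᵀ gives MᵀM·[β₁, β₀]ᵀ = Mᵀy.
Δ = 195·5 − 19² = 614.
β₁ = (307·5 − 19·17)/614 = 606/307; β₀ = (195·17 − 19·307)/614 = -1259/307.

β₁ = 1.974, β₀ = -4.101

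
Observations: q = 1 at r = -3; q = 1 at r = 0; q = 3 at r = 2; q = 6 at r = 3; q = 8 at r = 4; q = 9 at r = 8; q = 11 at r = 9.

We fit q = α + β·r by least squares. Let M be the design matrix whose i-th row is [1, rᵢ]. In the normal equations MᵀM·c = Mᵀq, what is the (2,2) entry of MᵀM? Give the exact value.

183

Row 2 ↔ basis r, column 2 ↔ basis r, so (MᵀM)_{2,2} = Σᵢ (r)·(r) = (-3)·(-3) + (0)·(0) + (2)·(2) + (3)·(3) + (4)·(4) + (8)·(8) + (9)·(9) = 183.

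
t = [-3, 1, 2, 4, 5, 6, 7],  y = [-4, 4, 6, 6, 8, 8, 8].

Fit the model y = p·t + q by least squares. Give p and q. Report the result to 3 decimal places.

From the data, Σt·t = 140, Σt = 22, Σ1 = 7.
And Σt·y = 196, Σy = 36.
So XᵀX·[p, q]ᵀ = Xᵀy: [[140, 22]; [22, 7]]·[p, q]ᵀ = [196, 36]ᵀ.
det = 140·7 − 22² = 496.
p = (196·7 − 22·36)/496 = 145/124; q = (140·36 − 22·196)/496 = 91/62.

p = 1.169, q = 1.468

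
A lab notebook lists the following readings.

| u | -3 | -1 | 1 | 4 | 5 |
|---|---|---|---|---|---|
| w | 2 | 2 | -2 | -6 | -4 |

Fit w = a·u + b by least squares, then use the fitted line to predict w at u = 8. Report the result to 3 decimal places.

XᵀX·[a, b]ᵀ = Xᵀw reads: 52·a + 6·b = -54;  6·a + 5·b = -8.
(Σu·u = 52, Σu = 6, Σ1 = 5, Σu·w = -54, Σw = -8.)
det = 52·5 − 6² = 224.
a = ((-54)·5 − 6·(-8))/224 = -111/112; b = (52·(-8) − 6·(-54))/224 = -23/56.
At u = 8: ŵ = (-111/112)·(8) + (-23/56)·(1) = -467/56.

ŵ = -8.339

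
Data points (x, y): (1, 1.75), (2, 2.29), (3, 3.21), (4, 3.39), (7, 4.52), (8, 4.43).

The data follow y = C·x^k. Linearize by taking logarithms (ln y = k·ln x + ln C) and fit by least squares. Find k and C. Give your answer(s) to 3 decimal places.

Taking logs, ln y = k·ln x + ln C, so regress ln y on ln x.
Σln x = 7.2034, Σ(ln x)² = 11.7199, Σln y = 6.7722, Σln x·ln y = 9.5785.
Equations: 11.7199·k + 7.2034·ln C = 9.5785;  7.2034·k + 6·ln C = 6.7722.
Solving (det = 18.4301): k = 0.47141, ln C = 0.56274, so C = exp(0.56274) = 1.75547.

k = 0.471, C = 1.755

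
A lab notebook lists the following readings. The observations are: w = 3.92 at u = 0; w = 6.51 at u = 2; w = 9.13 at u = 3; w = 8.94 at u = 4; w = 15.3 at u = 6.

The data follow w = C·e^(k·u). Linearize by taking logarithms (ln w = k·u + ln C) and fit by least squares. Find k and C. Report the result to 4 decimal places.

Taking logs, ln w = k·u + ln C, so regress ln w on u.
Sums: Σu = 15.0000, Σ(u)² = 65.0000, Σln w = 10.3694, Σu·ln w = 35.5106.
Normal system: [[65.0000, 15.0000]; [15.0000, 5]]·[k, ln C]ᵀ = [35.5106, 10.3694]ᵀ.
Δ = 65.0000·5 − (15.0000)² = 100.0000; k = (35.5106·5 − 15.0000·10.3694)/100.0000 = 0.22012, ln C = (65.0000·10.3694 − 15.0000·35.5106)/100.0000 = 1.41351, so C = exp(1.41351) = 4.11034.

k = 0.2201, C = 4.1103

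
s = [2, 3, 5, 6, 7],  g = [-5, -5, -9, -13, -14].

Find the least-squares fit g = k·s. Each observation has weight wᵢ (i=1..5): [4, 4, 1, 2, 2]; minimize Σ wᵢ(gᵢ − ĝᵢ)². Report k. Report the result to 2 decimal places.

Entries of AᵀWA: Σwᵢ·s·s = 247.
And Σwᵢ·s·g = -497.
So AᵀWA·[k]ᵀ = AᵀWg: [[247]]·[k]ᵀ = [-497]ᵀ.
Hence k = -497 / 247 ≈ -2.01215.

k = -2.01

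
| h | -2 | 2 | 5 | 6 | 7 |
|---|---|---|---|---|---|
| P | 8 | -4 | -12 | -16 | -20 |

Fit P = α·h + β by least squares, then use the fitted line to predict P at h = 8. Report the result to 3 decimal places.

P̂ = -22.165

Entries of MᵀM: Σh·h = 118, Σh = 18, Σ1 = 5.
And Σh·P = -320, ΣP = -44.
Δ = 118·5 − 18² = 266.
α = ((-320)·5 − 18·(-44))/266 = -404/133; β = (118·(-44) − 18·(-320))/266 = 284/133.
At h = 8: P̂ = (-404/133)·(8) + (284/133)·(1) = -2948/133.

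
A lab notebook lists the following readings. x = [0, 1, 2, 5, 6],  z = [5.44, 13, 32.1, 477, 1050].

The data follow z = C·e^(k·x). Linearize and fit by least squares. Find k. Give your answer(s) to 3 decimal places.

k = 0.884

With ln zᵢ as the transformed response and xᵢ as the regressor:
XᵀX = [[66.0000, 14.0000]; [14.0000, 5]], rhs = [82.0795, 20.8516]ᵀ  (here Σx = 14.0000, Σ(x)² = 66.0000, Σln z = 20.8516, Σx·ln z = 82.0795).
Solving (det = 134.0000): k = 0.88414, ln C = 1.69474.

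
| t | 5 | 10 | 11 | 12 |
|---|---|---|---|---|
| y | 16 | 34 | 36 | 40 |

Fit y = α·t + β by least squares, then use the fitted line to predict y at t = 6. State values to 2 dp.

Setting ∂/∂α … = 0 gives: 390·α + 38·β = 1296;  38·α + 4·β = 126.
Δ = 390·4 − 38² = 116.
α = (1296·4 − 38·126)/116 = 99/29; β = (390·126 − 38·1296)/116 = -27/29.
At t = 6: ŷ = (99/29)·(6) + (-27/29)·(1) = 567/29.

ŷ = 19.55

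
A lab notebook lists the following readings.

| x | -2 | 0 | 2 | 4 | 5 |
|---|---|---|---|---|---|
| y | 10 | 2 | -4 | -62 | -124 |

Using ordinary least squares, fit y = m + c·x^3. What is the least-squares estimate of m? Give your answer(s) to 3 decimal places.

m = 2.637

From the data, Σ1 = 5, Σx^3 = 189, Σx^3·x^3 = 19849.
Right-hand side: Σy = -178, Σx^3·y = -19580.
AᵀA·[m, c]ᵀ = Aᵀy becomes [[5, 189]; [189, 19849]]·[m, c]ᵀ = [-178, -19580]ᵀ.
det = 5·19849 − 189² = 63524.
m = ((-178)·19849 − 189·(-19580))/63524 = 83749/31762; c = (5·(-19580) − 189·(-178))/63524 = -32129/31762.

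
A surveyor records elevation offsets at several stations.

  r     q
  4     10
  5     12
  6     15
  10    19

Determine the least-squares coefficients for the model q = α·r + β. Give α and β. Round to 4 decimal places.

α = 1.4458, β = 4.9639

Compute the Gram sums: Σr·r = 177, Σr = 25, Σ1 = 4.
Right-hand side: Σr·q = 380, Σq = 56.
Normal equations: [[177, 25]; [25, 4]]·[α, β]ᵀ = [380, 56]ᵀ.
Determinant 177·4 − 25² = 83.
α = (380·4 − 25·56)/83 = 120/83; β = (177·56 − 25·380)/83 = 412/83.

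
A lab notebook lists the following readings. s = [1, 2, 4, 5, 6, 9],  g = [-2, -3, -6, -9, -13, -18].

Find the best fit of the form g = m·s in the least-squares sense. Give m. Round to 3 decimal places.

Compute the Gram sums: Σs·s = 163.
For Xᵀg: Σs·g = -317.
So XᵀX·[m]ᵀ = Xᵀg: [[163]]·[m]ᵀ = [-317]ᵀ.
m = (-317)/163 = -1.94479.

m = -1.945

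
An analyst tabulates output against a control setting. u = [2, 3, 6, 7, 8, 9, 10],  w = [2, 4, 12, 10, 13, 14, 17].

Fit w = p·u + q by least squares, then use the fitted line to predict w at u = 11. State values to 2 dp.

Setting ∂/∂p … = 0 gives: 343·p + 45·q = 558;  45·p + 7·q = 72.
Eliminating q: 7·(row 1) − 45·(row 2) gives 376·p = 7·558 − 45·72 = 666, so p = 333/188.
Then q = (72 − 45·(333/188))/7 = -207/188.
At u = 11: ŵ = (333/188)·(11) + (-207/188)·(1) = 864/47.

ŵ = 18.38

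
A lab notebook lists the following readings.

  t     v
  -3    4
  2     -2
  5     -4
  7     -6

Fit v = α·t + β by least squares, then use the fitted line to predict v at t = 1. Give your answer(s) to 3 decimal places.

Setting ∂/∂α … = 0 gives: 87·α + 11·β = -78;  11·α + 4·β = -8.
(Σt·t = 87, Σt = 11, Σ1 = 4, Σt·v = -78, Σv = -8.)
Determinant 87·4 − 11² = 227.
α = ((-78)·4 − 11·(-8))/227 = -224/227; β = (87·(-8) − 11·(-78))/227 = 162/227.
At t = 1: v̂ = (-224/227)·(1) + (162/227)·(1) = -62/227.

v̂ = -0.273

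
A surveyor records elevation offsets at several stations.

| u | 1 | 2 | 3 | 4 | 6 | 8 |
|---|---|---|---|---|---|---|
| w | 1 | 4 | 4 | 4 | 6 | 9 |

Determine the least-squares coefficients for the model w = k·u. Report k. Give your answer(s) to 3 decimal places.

Forming AᵀA = [[130]] and Aᵀw = [145]ᵀ gives AᵀA·[k]ᵀ = Aᵀw.
Hence k = 145 / 130 ≈ 1.11538.

k = 1.115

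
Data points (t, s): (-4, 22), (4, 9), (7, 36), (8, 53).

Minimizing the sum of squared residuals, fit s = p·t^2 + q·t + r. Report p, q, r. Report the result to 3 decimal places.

p = 1.046, q = -1.709, r = -1.519

With design matrix X, XᵀX = [[7009, 855, 145]; [855, 145, 15]; [145, 15, 4]] and Xᵀs = [5652, 624, 120]ᵀ.
Solving the 3×3 system (Gaussian elimination) gives p = 4093/3912, q = -11141/6520, r = -743/489.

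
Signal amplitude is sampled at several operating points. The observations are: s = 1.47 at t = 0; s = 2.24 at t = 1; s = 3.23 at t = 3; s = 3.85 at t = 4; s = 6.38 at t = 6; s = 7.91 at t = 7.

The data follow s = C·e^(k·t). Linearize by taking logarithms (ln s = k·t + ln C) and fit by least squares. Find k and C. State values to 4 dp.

Linearized form: ln s = k·t + ln C. From the 6 transformed points,
Over the data: Σt = 21.0000, Σ(t)² = 111.0000, Σln s = 7.6336, Σt·ln s = 35.3121.
Normal system: [[111.0000, 21.0000]; [21.0000, 6]]·[k, ln C]ᵀ = [35.3121, 7.6336]ᵀ.
Solving (det = 225.0000): k = 0.22919, ln C = 0.47011, so C = exp(0.47011) = 1.60016.

k = 0.2292, C = 1.6002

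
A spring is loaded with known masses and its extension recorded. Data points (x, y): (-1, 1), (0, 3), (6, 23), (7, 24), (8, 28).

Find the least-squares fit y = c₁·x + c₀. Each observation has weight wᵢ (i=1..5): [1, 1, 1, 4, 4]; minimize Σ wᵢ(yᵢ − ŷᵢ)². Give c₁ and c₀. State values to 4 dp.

c₁ = 3.0156, c₀ = 3.5442

Normal-equation sums: Σwᵢ·x·x = 489, Σwᵢ·x = 65, Σwᵢ·1 = 11.
Right-hand side: Σwᵢ·x·y = 1705, Σwᵢ·y = 235.
Normal equations: [[489, 65]; [65, 11]]·[c₁, c₀]ᵀ = [1705, 235]ᵀ.
Determinant 489·11 − 65² = 1154.
c₁ = (1705·11 − 65·235)/1154 = 1740/577; c₀ = (489·235 − 65·1705)/1154 = 2045/577.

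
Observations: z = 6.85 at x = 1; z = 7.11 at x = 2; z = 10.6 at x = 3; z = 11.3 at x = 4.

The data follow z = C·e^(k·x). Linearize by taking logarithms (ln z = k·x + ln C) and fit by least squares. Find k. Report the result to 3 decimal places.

Let Y = ln z. Fitting Y = k·x + ln C by least squares:
AᵀA = [[30.0000, 10.0000]; [10.0000, 4]], rhs = [22.6290, 8.6714]ᵀ  (here Σx = 10.0000, Σ(x)² = 30.0000, Σln z = 8.6714, Σx·ln z = 22.6290).
Δ = 30.0000·4 − (10.0000)² = 20.0000; k = (22.6290·4 − 10.0000·8.6714)/20.0000 = 0.19010, ln C = (30.0000·8.6714 − 10.0000·22.6290)/20.0000 = 1.69260.

k = 0.190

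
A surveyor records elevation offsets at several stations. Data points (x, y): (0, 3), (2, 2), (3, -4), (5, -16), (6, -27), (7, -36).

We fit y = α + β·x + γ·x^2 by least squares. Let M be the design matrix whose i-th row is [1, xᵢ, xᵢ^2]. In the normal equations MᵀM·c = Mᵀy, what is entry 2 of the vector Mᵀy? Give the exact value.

Entry 2 ↔ basis x, so (Mᵀy)_{2} = Σᵢ (x)·yᵢ = (0)·(3) + (2)·(2) + (3)·(-4) + (5)·(-16) + (6)·(-27) + (7)·(-36) = -502.

-502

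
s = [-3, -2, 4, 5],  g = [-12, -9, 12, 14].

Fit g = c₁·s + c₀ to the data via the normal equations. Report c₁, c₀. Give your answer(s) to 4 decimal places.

c₁ = 3.3400, c₀ = -2.0900

Forming MᵀM = [[54, 4]; [4, 4]] and Mᵀg = [172, 5]ᵀ gives MᵀM·[c₁, c₀]ᵀ = Mᵀg.
Determinant 54·4 − 4² = 200.
c₁ = (172·4 − 4·5)/200 = 167/50; c₀ = (54·5 − 4·172)/200 = -209/100.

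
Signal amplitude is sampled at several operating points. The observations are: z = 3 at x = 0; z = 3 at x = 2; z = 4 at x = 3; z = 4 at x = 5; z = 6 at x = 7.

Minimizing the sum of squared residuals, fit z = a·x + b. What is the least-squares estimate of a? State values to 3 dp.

a = 0.411

AᵀA·[a, b]ᵀ = Aᵀz reads: 87·a + 17·b = 80;  17·a + 5·b = 20.
(Σx·x = 87, Σx = 17, Σ1 = 5, Σx·z = 80, Σz = 20.)
Δ = 87·5 − 17² = 146.
a = (80·5 − 17·20)/146 = 30/73; b = (87·20 − 17·80)/146 = 190/73.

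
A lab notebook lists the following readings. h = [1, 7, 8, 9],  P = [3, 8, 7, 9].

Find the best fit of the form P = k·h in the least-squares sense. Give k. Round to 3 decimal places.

Sums needed: Σh·h = 195.
For AᵀP: Σh·P = 196.
AᵀA·[k]ᵀ = AᵀP becomes [[195]]·[k]ᵀ = [196]ᵀ.
k = 196/195 = 1.00513.

k = 1.005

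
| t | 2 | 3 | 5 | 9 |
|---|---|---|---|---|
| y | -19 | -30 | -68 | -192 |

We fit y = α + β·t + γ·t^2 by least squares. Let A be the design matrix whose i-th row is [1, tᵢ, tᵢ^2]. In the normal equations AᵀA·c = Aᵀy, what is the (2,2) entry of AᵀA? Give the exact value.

Row 2 ↔ basis t, column 2 ↔ basis t, so (AᵀA)_{2,2} = Σᵢ (t)·(t) = (2)·(2) + (3)·(3) + (5)·(5) + (9)·(9) = 119.

119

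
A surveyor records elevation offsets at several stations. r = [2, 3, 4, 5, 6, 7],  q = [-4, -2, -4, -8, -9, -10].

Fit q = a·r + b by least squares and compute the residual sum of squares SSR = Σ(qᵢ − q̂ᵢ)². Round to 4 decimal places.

AᵀA·[a, b]ᵀ = Aᵀq reads: 139·a + 27·b = -194;  27·a + 6·b = -37.
Eliminating b: 6·(row 1) − 27·(row 2) gives 105·a = 6·(-194) − 27·(-37) = -165, so a = -11/7.
Then b = ((-37) − 27·(-11/7))/6 = 19/21.
Residuals: -37/21, 38/21, 29/21, -22/21, -10/21, 2/21; SSR = 202/21.

SSR = 9.6190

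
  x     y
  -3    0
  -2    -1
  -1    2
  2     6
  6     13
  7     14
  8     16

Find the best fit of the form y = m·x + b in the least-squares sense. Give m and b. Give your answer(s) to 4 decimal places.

m = 1.5477, b = 3.3841

Normal-equation sums: Σx·x = 167, Σx = 17, Σ1 = 7.
Right-hand side: Σx·y = 316, Σy = 50.
Eliminating b: 7·(row 1) − 17·(row 2) gives 880·m = 7·316 − 17·50 = 1362, so m = 681/440.
Then b = (50 − 17·(681/440))/7 = 1489/440.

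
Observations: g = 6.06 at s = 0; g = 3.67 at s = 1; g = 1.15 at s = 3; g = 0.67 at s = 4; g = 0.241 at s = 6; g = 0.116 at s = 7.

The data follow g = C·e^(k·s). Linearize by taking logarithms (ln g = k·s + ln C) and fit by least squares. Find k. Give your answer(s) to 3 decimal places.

With ln gᵢ as the transformed response and sᵢ as the regressor:
XᵀX = [[111.0000, 21.0000]; [21.0000, 6]], rhs = [-23.4993, -0.7359]ᵀ  (here Σs = 21.0000, Σ(s)² = 111.0000, Σln g = -0.7359, Σs·ln g = -23.4993).
Δ = 111.0000·6 − (21.0000)² = 225.0000; k = (-23.4993·6 − 21.0000·-0.7359)/225.0000 = -0.55796, ln C = (111.0000·-0.7359 − 21.0000·-23.4993)/225.0000 = 1.83021.

k = -0.558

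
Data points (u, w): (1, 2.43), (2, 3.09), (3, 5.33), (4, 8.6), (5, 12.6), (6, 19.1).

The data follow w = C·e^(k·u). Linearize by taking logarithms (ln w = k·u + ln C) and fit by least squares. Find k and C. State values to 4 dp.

k = 0.4287, C = 1.4726

Let Y = ln w. Fitting Y = k·u + ln C by least squares:
Σu = 21.0000, Σ(u)² = 91.0000, Σln w = 11.3246, Σu·ln w = 47.1380.
Equations: 91.0000·k + 21.0000·ln C = 47.1380;  21.0000·k + 6·ln C = 11.3246.
Solving (det = 105.0000): k = 0.42868, ln C = 0.38703, so C = exp(0.38703) = 1.47260.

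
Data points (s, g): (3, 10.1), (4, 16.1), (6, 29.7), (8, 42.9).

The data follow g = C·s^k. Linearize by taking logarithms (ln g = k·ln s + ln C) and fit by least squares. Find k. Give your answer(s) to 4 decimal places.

Taking logs, ln g = k·ln s + ln C, so regress ln g on ln s.
XᵀX = [[10.6632, 6.3561]; [6.3561, 4]], rhs = [20.2853, 12.2414]ᵀ  (here Σln s = 6.3561, Σ(ln s)² = 10.6632, Σln g = 12.2414, Σln s·ln g = 20.2853).
Solving (det = 2.2529): k = 1.47980, ln C = 0.70890.

k = 1.4798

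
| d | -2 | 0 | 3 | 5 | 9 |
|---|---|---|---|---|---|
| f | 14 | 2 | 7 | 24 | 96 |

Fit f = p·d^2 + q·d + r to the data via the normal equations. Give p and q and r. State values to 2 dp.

Forming MᵀM = [[7283, 873, 119]; [873, 119, 15]; [119, 15, 5]] and Mᵀf = [8495, 977, 143]ᵀ gives MᵀM·[p, q, r]ᵀ = Mᵀf.
Inverting the 3×3 Gram matrix, [p, q, r]ᵀ = [39171/26293, -78428/26293, 54994/26293]ᵀ.

p = 1.49, q = -2.98, r = 2.09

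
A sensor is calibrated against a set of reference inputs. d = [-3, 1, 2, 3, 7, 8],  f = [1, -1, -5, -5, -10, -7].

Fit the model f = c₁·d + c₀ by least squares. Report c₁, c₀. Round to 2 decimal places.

c₁ = -0.90, c₀ = -1.79

Entries of MᵀM: Σd·d = 136, Σd = 18, Σ1 = 6.
And Σd·f = -155, Σf = -27.
MᵀM·[c₁, c₀]ᵀ = Mᵀf becomes [[136, 18]; [18, 6]]·[c₁, c₀]ᵀ = [-155, -27]ᵀ.
Eliminating c₀: 6·(row 1) − 18·(row 2) gives 492·c₁ = 6·(-155) − 18·(-27) = -444, so c₁ = -37/41.
Then c₀ = ((-27) − 18·(-37/41))/6 = -147/82.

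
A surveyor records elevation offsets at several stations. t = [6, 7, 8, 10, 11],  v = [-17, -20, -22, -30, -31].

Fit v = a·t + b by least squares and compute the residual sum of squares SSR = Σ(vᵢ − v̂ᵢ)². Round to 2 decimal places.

XᵀX·[a, b]ᵀ = Xᵀv reads: 370·a + 42·b = -1059;  42·a + 5·b = -120.
Eliminating b: 5·(row 1) − 42·(row 2) gives 86·a = 5·(-1059) − 42·(-120) = -255, so a = -255/86.
Then b = ((-120) − 42·(-255/86))/5 = 39/43.
Residuals: -5/43, -13/86, 35/43, -54/43, 61/86; SSR = 239/86.

SSR = 2.78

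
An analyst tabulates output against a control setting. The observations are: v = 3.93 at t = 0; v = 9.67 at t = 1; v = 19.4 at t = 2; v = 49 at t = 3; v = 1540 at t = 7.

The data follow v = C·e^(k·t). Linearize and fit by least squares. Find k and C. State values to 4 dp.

k = 0.8521, C = 3.8624

Linearized form: ln v = k·t + ln C. From the 5 transformed points,
XᵀX = [[63.0000, 13.0000]; [13.0000, 5]], rhs = [71.2518, 17.8343]ᵀ  (here Σt = 13.0000, Σ(t)² = 63.0000, Σln v = 17.8343, Σt·ln v = 71.2518).
Δ = 63.0000·5 − (13.0000)² = 146.0000; k = (71.2518·5 − 13.0000·17.8343)/146.0000 = 0.85214, ln C = (63.0000·17.8343 − 13.0000·71.2518)/146.0000 = 1.35128, so C = exp(1.35128) = 3.86238.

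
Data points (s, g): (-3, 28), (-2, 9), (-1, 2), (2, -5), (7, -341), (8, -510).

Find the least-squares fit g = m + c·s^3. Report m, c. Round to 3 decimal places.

m = 1.501, c = -0.999

Setting ∂/∂m … = 0 gives: 6·m + 827·c = -817;  827·m + 380651·c = -378953.
det = 6·380651 − 827² = 1599977.
m = ((-817)·380651 − 827·(-378953))/1599977 = 2402264/1599977; c = (6·(-378953) − 827·(-817))/1599977 = -1598059/1599977.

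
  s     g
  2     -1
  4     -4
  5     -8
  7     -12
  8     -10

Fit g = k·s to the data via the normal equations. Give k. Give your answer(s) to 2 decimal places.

The normal system AᵀA·[k]ᵀ = Aᵀg is [[158]]·[k]ᵀ = [-222]ᵀ.
Hence k = -222 / 158 ≈ -1.40506.

k = -1.41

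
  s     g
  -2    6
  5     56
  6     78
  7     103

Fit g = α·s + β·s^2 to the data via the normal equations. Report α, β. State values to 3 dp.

α = 1.274, β = 1.940

Normal-equation sums: Σs·s = 114, Σs·s^2 = 676, Σs^2·s^2 = 4338.
And Σs·g = 1457, Σs^2·g = 9279.
Δ = 114·4338 − 676² = 37556.
α = (1457·4338 − 676·9279)/37556 = 23931/18778; β = (114·9279 − 676·1457)/37556 = 36437/18778.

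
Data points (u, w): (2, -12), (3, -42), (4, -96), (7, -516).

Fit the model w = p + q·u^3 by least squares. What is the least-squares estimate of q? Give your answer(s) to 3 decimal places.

q = -1.503

Normal-equation sums: Σ1 = 4, Σu^3 = 442, Σu^3·u^3 = 122538.
For Aᵀw: Σw = -666, Σu^3·w = -184362.
Δ = 4·122538 − 442² = 294788.
p = ((-666)·122538 − 442·(-184362))/294788 = -2352/5669; q = (4·(-184362) − 442·(-666))/294788 = -110769/73697.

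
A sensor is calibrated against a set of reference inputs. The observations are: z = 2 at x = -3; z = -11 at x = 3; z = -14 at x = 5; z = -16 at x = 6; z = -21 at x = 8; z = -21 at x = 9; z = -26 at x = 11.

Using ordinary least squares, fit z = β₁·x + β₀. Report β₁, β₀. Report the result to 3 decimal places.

With design matrix M, MᵀM = [[345, 39]; [39, 7]] and Mᵀz = [-848, -107]ᵀ.
det = 345·7 − 39² = 894.
β₁ = ((-848)·7 − 39·(-107))/894 = -1763/894; β₀ = (345·(-107) − 39·(-848))/894 = -1281/298.

β₁ = -1.972, β₀ = -4.299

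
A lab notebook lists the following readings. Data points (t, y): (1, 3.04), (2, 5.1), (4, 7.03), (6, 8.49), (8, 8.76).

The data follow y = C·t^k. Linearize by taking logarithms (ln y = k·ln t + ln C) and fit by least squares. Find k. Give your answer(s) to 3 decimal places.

k = 0.514

Taking logs, ln y = k·ln t + ln C, so regress ln y on ln t.
Σln t = 5.9506, Σ(ln t)² = 9.9367, Σln y = 9.0004, Σln t·ln y = 12.1780.
Equations: 9.9367·k + 5.9506·ln C = 12.1780;  5.9506·k + 5·ln C = 9.0004.
Solving (det = 14.2736): k = 0.51368, ln C = 1.18873.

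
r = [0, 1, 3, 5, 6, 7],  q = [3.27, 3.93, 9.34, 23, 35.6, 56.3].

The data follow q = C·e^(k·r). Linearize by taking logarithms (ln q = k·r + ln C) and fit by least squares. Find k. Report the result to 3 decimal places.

k = 0.419

With ln qᵢ as the transformed response and rᵢ as the regressor:
Σr = 22.0000, Σ(r)² = 120.0000, Σln q = 15.5263, Σr·ln q = 73.3980.
Normal system: [[120.0000, 22.0000]; [22.0000, 6]]·[k, ln C]ᵀ = [73.3980, 15.5263]ᵀ.
Δ = 120.0000·6 − (22.0000)² = 236.0000; k = (73.3980·6 − 22.0000·15.5263)/236.0000 = 0.41869, ln C = (120.0000·15.5263 − 22.0000·73.3980)/236.0000 = 1.05253.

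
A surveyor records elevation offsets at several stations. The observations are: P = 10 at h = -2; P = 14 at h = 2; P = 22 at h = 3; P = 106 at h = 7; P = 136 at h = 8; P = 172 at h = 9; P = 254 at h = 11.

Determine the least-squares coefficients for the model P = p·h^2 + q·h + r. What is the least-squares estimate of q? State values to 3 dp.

q = 0.504

With design matrix X, XᵀX = [[27812, 2942, 332]; [2942, 332, 38]; [332, 38, 7]] and XᵀP = [58858, 6246, 714]ᵀ.
Row-reducing yields p = 110245/54471, q = 27431/54471, r = 59456/18157.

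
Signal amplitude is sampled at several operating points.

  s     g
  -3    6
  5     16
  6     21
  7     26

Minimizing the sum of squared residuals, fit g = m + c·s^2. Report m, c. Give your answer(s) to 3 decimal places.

MᵀM·[m, c]ᵀ = Mᵀg reads: 4·m + 119·c = 69;  119·m + 4403·c = 2484.
Eliminating c: 4403·(row 1) − 119·(row 2) gives 3451·m = 4403·69 − 119·2484 = 8211, so m = 69/29.
Then c = (2484 − 119·(69/29))/4403 = 1725/3451.

m = 2.379, c = 0.500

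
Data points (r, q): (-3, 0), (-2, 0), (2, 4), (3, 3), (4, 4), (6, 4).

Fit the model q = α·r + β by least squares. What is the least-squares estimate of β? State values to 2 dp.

MᵀM·[α, β]ᵀ = Mᵀq reads: 78·α + 10·β = 57;  10·α + 6·β = 15.
det = 78·6 − 10² = 368.
α = (57·6 − 10·15)/368 = 12/23; β = (78·15 − 10·57)/368 = 75/46.

β = 1.63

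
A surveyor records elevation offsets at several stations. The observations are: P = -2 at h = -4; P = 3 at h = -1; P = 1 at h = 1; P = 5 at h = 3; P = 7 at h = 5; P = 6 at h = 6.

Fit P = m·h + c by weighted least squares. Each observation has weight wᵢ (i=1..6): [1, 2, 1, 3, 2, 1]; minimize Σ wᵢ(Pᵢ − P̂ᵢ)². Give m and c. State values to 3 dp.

m = 0.804, c = 2.391

Sums needed: Σwᵢ·h·h = 132, Σwᵢ·h = 20, Σwᵢ·1 = 10.
Moment sums: Σwᵢ·h·P = 154, Σwᵢ·P = 40.
Normal equations: [[132, 20]; [20, 10]]·[m, c]ᵀ = [154, 40]ᵀ.
Eliminating c: 10·(row 1) − 20·(row 2) gives 920·m = 10·154 − 20·40 = 740, so m = 37/46.
Then c = (40 − 20·(37/46))/10 = 55/23.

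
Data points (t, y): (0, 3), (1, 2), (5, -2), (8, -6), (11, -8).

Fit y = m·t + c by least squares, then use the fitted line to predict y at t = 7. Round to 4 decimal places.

Compute the Gram sums: Σt·t = 211, Σt = 25, Σ1 = 5.
Right-hand side: Σt·y = -144, Σy = -11.
MᵀM·[m, c]ᵀ = Mᵀy becomes [[211, 25]; [25, 5]]·[m, c]ᵀ = [-144, -11]ᵀ.
det = 211·5 − 25² = 430.
m = ((-144)·5 − 25·(-11))/430 = -89/86; c = (211·(-11) − 25·(-144))/430 = 1279/430.
At t = 7: ŷ = (-89/86)·(7) + (1279/430)·(1) = -918/215.

ŷ = -4.2698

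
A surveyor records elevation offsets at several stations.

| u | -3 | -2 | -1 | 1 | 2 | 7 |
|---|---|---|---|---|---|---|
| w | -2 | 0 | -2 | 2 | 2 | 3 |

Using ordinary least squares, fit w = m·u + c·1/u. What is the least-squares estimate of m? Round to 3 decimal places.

m = 0.388

Setting ∂/∂m … = 0 gives: 68·m + 6·c = 35;  6·m + (2321/882)·c = 128/21.
det = 68·(2321/882) − 6² = 63038/441.
m = (35·(2321/882) − 6·(128/21))/(63038/441) = 48979/126076; c = (68·(128/21) − 6·35)/(63038/441) = 45087/31519.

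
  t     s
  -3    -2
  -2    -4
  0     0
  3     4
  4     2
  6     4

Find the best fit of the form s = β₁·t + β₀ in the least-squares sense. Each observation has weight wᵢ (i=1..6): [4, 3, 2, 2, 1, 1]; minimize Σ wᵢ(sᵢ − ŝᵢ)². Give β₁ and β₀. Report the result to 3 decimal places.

β₁ = 0.876, β₀ = -0.327

AᵀWA·[β₁, β₀]ᵀ = AᵀWs reads: 118·β₁ + (-2)·β₀ = 104;  (-2)·β₁ + 13·β₀ = -6.
det = 118·13 − (-2)² = 1530.
β₁ = (104·13 − (-2)·(-6))/1530 = 134/153; β₀ = (118·(-6) − (-2)·104)/1530 = -50/153.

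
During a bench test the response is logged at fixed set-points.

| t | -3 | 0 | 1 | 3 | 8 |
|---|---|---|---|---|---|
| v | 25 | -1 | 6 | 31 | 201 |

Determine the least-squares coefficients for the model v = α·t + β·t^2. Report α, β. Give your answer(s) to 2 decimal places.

α = 0.99, β = 3.02

From the data, Σt·t = 83, Σt·t^2 = 513, Σt^2·t^2 = 4259.
For Aᵀv: Σt·v = 1632, Σt^2·v = 13374.
Determinant 83·4259 − 513² = 90328.
α = (1632·4259 − 513·13374)/90328 = 44913/45164; β = (83·13374 − 513·1632)/90328 = 136413/45164.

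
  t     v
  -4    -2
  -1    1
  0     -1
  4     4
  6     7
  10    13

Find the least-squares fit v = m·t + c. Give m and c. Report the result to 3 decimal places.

m = 1.065, c = 1.005

With design matrix A, AᵀA = [[169, 15]; [15, 6]] and Aᵀv = [195, 22]ᵀ.
Δ = 169·6 − 15² = 789.
m = (195·6 − 15·22)/789 = 280/263; c = (169·22 − 15·195)/789 = 793/789.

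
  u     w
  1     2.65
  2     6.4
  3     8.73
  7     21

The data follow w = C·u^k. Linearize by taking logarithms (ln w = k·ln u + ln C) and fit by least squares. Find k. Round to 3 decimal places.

With ln wᵢ as the transformed response and ln uᵢ as the regressor:
Over the data: Σln u = 3.7377, Σ(ln u)² = 5.4740, Σln w = 8.0421, Σln u·ln w = 9.5915.
Normal system: [[5.4740, 3.7377]; [3.7377, 4]]·[k, ln C]ᵀ = [9.5915, 8.0421]ᵀ.
Solving (det = 7.9257): k = 1.04812, ln C = 1.03116.

k = 1.048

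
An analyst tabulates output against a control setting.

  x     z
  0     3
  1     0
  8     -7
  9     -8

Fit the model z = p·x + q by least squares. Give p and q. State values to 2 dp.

Setting ∂/∂p … = 0 gives: 146·p + 18·q = -128;  18·p + 4·q = -12.
(Σx·x = 146, Σx = 18, Σ1 = 4, Σx·z = -128, Σz = -12.)
Eliminating q: 4·(row 1) − 18·(row 2) gives 260·p = 4·(-128) − 18·(-12) = -296, so p = -74/65.
Then q = ((-12) − 18·(-74/65))/4 = 138/65.

p = -1.14, q = 2.12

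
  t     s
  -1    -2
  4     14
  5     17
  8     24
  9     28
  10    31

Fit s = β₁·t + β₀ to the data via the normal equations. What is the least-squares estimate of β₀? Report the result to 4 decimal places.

MᵀM·[β₁, β₀]ᵀ = Mᵀs reads: 287·β₁ + 35·β₀ = 897;  35·β₁ + 6·β₀ = 112.
(Σt·t = 287, Σt = 35, Σ1 = 6, Σt·s = 897, Σs = 112.)
Determinant 287·6 − 35² = 497.
β₁ = (897·6 − 35·112)/497 = 1462/497; β₀ = (287·112 − 35·897)/497 = 107/71.

β₀ = 1.5070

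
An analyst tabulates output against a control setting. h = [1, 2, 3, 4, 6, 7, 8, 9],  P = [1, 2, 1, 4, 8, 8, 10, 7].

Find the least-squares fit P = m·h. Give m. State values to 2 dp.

m = 1.04

The normal system MᵀM·[m]ᵀ = MᵀP is [[260]]·[m]ᵀ = [271]ᵀ.
m = 271/260 = 1.04231.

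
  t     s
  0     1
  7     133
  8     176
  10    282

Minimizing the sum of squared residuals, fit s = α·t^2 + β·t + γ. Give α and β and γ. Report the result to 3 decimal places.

Sums needed: Σt^2·t^2 = 16497, Σt^2·t = 1855, Σt^2 = 213, Σt·t = 213, Σt = 25, Σ1 = 4.
Right-hand side: Σt^2·s = 45981, Σt·s = 5159, Σs = 592.
Normal equations: [[16497, 1855, 213]; [1855, 213, 25]; [213, 25, 4]]·[α, β, γ]ᵀ = [45981, 5159, 592]ᵀ.
Inverting the 3×3 Gram matrix, [α, β, γ]ᵀ = [112567/36436, -102147/36436, 18377/18218]ᵀ.

α = 3.089, β = -2.803, γ = 1.009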